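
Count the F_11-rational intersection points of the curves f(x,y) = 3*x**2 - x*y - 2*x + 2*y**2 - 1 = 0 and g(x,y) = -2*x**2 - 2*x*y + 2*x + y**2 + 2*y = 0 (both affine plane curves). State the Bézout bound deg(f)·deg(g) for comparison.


Common zeros: {(1, 0)}; count = 1; Bézout bound = 4.

deg(f) = 2, deg(g) = 2, so Bézout bound = 4.
Scan x ∈ F_11. For each x, list the y ∈ F_11 with f(x, y) ≡ 0 and those with g(x, y) ≡ 0 (mod 11); the common zeros in that column are the intersection.
  x = 0: f ≡ 0 at y ∈ ∅; g ≡ 0 at y ∈ {0, 9}; common: ∅.
  x = 1: f ≡ 0 at y ∈ {0, 6}; g ≡ 0 at y ∈ {0}; common: {0}.
  x = 2: f ≡ 0 at y ∈ {2, 10}; g ≡ 0 at y ∈ {5, 8}; common: ∅.
  x = 3: f ≡ 0 at y ∈ {2, 5}; g ≡ 0 at y ∈ {6, 9}; common: ∅.
  x = 4: f ≡ 0 at y ∈ {4, 9}; g ≡ 0 at y ∈ {3}; common: ∅.
  x = 5: f ≡ 0 at y ∈ ∅; g ≡ 0 at y ∈ {3, 5}; common: ∅.
  x = 6: f ≡ 0 at y ∈ ∅; g ≡ 0 at y ∈ ∅; common: ∅.
  x = 7: f ≡ 0 at y ∈ {0, 9}; g ≡ 0 at y ∈ ∅; common: ∅.
  x = 8: f ≡ 0 at y ∈ ∅; g ≡ 0 at y ∈ ∅; common: ∅.
  x = 9: f ≡ 0 at y ∈ {4, 6}; g ≡ 0 at y ∈ ∅; common: ∅.
  x = 10: f ≡ 0 at y ∈ ∅; g ≡ 0 at y ∈ ∅; common: ∅.
Collecting: common zeros = {(1, 0)}, so the count is 1.
Comparison with the Bézout bound: 1 ≤ 4 = deg(f)·deg(g), as expected for curves with no common component (the affine F_11-count falls short of the bound because intersections may lie at infinity, over extension fields, or carry multiplicity).


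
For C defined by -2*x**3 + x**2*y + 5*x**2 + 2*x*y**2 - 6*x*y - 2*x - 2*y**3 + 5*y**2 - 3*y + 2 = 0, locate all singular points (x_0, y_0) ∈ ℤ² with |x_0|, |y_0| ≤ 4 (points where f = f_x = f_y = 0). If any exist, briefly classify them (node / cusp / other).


Singular points: {(1, 1)}; classification: cusp.

Compute partial derivatives:
  f_x = -6*x**2 + 2*x*y + 10*x + 2*y**2 - 6*y - 2.
  f_y = x**2 + 4*x*y - 6*x - 6*y**2 + 10*y - 3.
Scan x_0 ∈ {−4, ..., 4}. For each x_0, f_y(x_0, y) is a polynomial in y; find its integer roots y ∈ {−4, ..., 4}, then test f_x and f at those candidates.
  x = -4: f_y(-4, y) = -6*y**2 - 6*y + 37; no integer root y with |y| ≤ 4.
  x = -3: f_y(-3, y) = -6*y**2 - 2*y + 24; no integer root y with |y| ≤ 4.
  x = -2: f_y(-2, y) = -6*y**2 + 2*y + 13; no integer root y with |y| ≤ 4.
  x = -1: f_y(-1, y) = -6*y**2 + 6*y + 4; no integer root y with |y| ≤ 4.
  x = 0: f_y(0, y) = -6*y**2 + 10*y - 3; no integer root y with |y| ≤ 4.
  x = 1: f_y(1, y) = -6*y**2 + 14*y - 8; vanishes at y ∈ {1}. (1, 1): f_x = 0, f = 0 — SINGULAR.
  x = 2: f_y(2, y) = -6*y**2 + 18*y - 11; no integer root y with |y| ≤ 4.
  x = 3: f_y(3, y) = -6*y**2 + 22*y - 12; vanishes at y ∈ {3}. (3, 3): f_x = -8 ≠ 0.
  x = 4: f_y(4, y) = -6*y**2 + 26*y - 11; no integer root y with |y| ≤ 4.
Only singular point on the grid: (1, 1).
Classify: substitute x = 1 + u, y = 1 + v and expand: f = -2*u**3 + u**2*v + 2*u*v**2 - 2*v**3 + v**2.
No constant or linear terms (consistent with a singular point). Quadratic part: v**2. Cubic part: -2*u**3 + u**2*v + 2*u*v**2 - 2*v**3.
The quadratic part v**2 is a perfect square, so there is a single (double) tangent line v = 0, i.e. y = 1. Restricting the cubic part to that line (v = 0) leaves -2*u**3 ≠ 0, so f is not divisible by v and the branch is v² ≈ 2*u**3 to lowest order — this is a cusp.
Classification: cusp.


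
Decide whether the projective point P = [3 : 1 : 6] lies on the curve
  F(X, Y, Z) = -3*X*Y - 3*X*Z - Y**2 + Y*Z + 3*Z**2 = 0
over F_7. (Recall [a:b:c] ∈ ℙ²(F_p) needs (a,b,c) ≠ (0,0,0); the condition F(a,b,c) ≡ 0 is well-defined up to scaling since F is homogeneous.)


F(3,1,6) ≡ 1 (mod 7); P is NOT on the curve.

Evaluate F(3, 1, 6) term-by-term (mod 7).
  -3*X*Y ↦ -3·3·1·1 = -9
  -3*X*Z ↦ -3·3·1·6 = -54
  -Y**2 ↦ -1·1·1·1 = -1
  Y*Z ↦ 1·1·1·6 = 6
  3*Z**2 ↦ 3·1·1·36 = 108
Sum: F(3, 1, 6) = (-9) + (-54) + (-1) + (6) + (108) = 50.
Reducing mod 7: 50 ≡ 1 (mod 7).
Since F(a, b, c) ≡ 1 ≠ 0 (mod 7), P does NOT lie on the curve.


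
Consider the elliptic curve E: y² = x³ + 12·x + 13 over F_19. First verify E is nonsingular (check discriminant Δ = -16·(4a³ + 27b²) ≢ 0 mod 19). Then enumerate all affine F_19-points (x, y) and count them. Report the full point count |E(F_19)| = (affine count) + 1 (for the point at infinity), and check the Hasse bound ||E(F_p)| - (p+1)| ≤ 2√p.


Affine points = {(1, 8), (1, 11), (2, 8), (2, 11), (3, 0), (4, 7), (4, 12), (6, 4), (6, 15), (12, 2), (12, 17), (16, 8), (16, 11), (17, 0), (18, 0)}; affine count = 15; |E(F_19)| = 16.

Discriminant check: Δ ∝ 4a³ + 27b² = 4·12³ + 27·13² = 4·1728 + 27·169 ≡ 18 (mod 19). Nonzero ⇒ E is nonsingular.
For each x ∈ F_19, compute rhs = x³ + 12·x + 13 mod 19, then count y ∈ F_19 with y² ≡ rhs.
  x = 0: rhs = 13, matching y values: none (0 points).
  x = 1: rhs = 7, matching y values: 8, 11 (2 points).
  x = 2: rhs = 7, matching y values: 8, 11 (2 points).
  x = 3: rhs = 0, matching y values: 0 (1 points).
  x = 4: rhs = 11, matching y values: 7, 12 (2 points).
  x = 5: rhs = 8, matching y values: none (0 points).
  x = 6: rhs = 16, matching y values: 4, 15 (2 points).
  x = 7: rhs = 3, matching y values: none (0 points).
  x = 8: rhs = 13, matching y values: none (0 points).
  x = 9: rhs = 14, matching y values: none (0 points).
  x = 10: rhs = 12, matching y values: none (0 points).
  x = 11: rhs = 13, matching y values: none (0 points).
  x = 12: rhs = 4, matching y values: 2, 17 (2 points).
  x = 13: rhs = 10, matching y values: none (0 points).
  x = 14: rhs = 18, matching y values: none (0 points).
  x = 15: rhs = 15, matching y values: none (0 points).
  x = 16: rhs = 7, matching y values: 8, 11 (2 points).
  x = 17: rhs = 0, matching y values: 0 (1 points).
  x = 18: rhs = 0, matching y values: 0 (1 points).
Total affine count: 15.
Full point count |E(F_19)| = 15 + 1 = 16.
Hasse bound: |16 − (19+1)| = |-4| = 4 ≤ 2√19 ≈ 8.7178 ✓.


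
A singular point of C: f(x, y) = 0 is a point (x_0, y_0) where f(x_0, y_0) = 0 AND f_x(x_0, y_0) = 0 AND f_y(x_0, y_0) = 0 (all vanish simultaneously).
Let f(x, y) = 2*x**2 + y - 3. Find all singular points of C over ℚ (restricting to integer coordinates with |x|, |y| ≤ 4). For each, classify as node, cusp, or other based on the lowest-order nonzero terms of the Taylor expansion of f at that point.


No singular points in the scanned grid; C is smooth there.

Compute partial derivatives:
  f_x = 4*x.
  f_y = 1.
f_y = 1 is a nonzero constant, so f_y never vanishes: no point (x, y) can satisfy f = f_x = f_y = 0. In particular no (x, y) ∈ {−4, ..., 4}² is singular; the curve is smooth.


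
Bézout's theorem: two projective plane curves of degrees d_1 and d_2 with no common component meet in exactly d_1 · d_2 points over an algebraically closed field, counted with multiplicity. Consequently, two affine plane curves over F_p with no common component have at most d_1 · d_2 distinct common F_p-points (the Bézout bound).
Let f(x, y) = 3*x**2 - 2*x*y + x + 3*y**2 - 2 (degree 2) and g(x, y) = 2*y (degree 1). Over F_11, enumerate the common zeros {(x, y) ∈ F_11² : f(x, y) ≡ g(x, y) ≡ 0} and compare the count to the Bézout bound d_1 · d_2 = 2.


Common zeros: {(8, 0), (10, 0)}; count = 2; Bézout bound = 2.

deg(f) = 2, deg(g) = 1, so Bézout bound = 2.
Scan x ∈ F_11. For each x, list the y ∈ F_11 with f(x, y) ≡ 0 and those with g(x, y) ≡ 0 (mod 11); the common zeros in that column are the intersection.
  x = 0: f ≡ 0 at y ∈ ∅; g ≡ 0 at y ∈ {0}; common: ∅.
  x = 1: f ≡ 0 at y ∈ ∅; g ≡ 0 at y ∈ {0}; common: ∅.
  x = 2: f ≡ 0 at y ∈ {1, 4}; g ≡ 0 at y ∈ {0}; common: ∅.
  x = 3: f ≡ 0 at y ∈ ∅; g ≡ 0 at y ∈ {0}; common: ∅.
  x = 4: f ≡ 0 at y ∈ {4, 6}; g ≡ 0 at y ∈ {0}; common: ∅.
  x = 5: f ≡ 0 at y ∈ {9}; g ≡ 0 at y ∈ {0}; common: ∅.
  x = 6: f ≡ 0 at y ∈ ∅; g ≡ 0 at y ∈ {0}; common: ∅.
  x = 7: f ≡ 0 at y ∈ {6}; g ≡ 0 at y ∈ {0}; common: ∅.
  x = 8: f ≡ 0 at y ∈ {0, 9}; g ≡ 0 at y ∈ {0}; common: {0}.
  x = 9: f ≡ 0 at y ∈ ∅; g ≡ 0 at y ∈ {0}; common: ∅.
  x = 10: f ≡ 0 at y ∈ {0, 3}; g ≡ 0 at y ∈ {0}; common: {0}.
Collecting: common zeros = {(8, 0), (10, 0)}, so the count is 2.
Comparison with the Bézout bound: 2 ≤ 2 = deg(f)·deg(g), as expected for curves with no common component (the bound is attained).


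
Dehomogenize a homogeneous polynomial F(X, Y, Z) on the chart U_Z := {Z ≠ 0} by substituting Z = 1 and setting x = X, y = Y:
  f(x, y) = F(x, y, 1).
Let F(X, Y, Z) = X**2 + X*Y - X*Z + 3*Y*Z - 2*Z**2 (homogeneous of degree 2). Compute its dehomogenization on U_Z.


f(x, y) = x**2 + x*y - x + 3*y - 2

On U_Z we set Z = 1. Each monomial c·X^i·Y^j·Z^k in F becomes c·x^i·y^j·1^k = c·x^i·y^j.
Substituting Z = 1: F(X, Y, 1) = x**2 + x*y - x + 3*y - 2.
Note: deg(f) ≤ deg(F) = 2; strict inequality happens when F is divisible by Z (lost terms).


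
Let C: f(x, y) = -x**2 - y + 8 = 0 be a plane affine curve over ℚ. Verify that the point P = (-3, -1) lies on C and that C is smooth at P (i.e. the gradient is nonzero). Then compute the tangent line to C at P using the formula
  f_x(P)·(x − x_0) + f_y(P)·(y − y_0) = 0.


Tangent line at P: 6*x - y + 17 = 0.

Step 1: f(-3, -1) = 0, so P lies on C.
Step 2: partial derivatives
  f_x(x, y) = -2*x, f_y(x, y) = -1.
  f_x(P) = 6, f_y(P) = -1 (gradient nonzero, so P is smooth).
Step 3: tangent line at P: 6·(x − -3) + -1·(y − -1) = 0.
Expanding: 6*x - y + 17 = 0.


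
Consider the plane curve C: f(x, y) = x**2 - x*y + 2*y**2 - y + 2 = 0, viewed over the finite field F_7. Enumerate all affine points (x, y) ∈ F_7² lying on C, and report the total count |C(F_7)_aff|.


Affine F_7-points: {(1, 2), (1, 6), (4, 3), (5, 4), (5, 6), (6, 3), (6, 4)}; count = 7.

For each of the 49 pairs (x, y) ∈ F_7², evaluate f(x, y) mod 7. Record the zeros.
  x = 0: [0↦2, 1↦3, 2↦1, 3↦3, 4↦2, 5↦5, 6↦5]  zeros at y ∈ ∅
  x = 1: [0↦3, 1↦3, 2↦0, 3↦1, 4↦6, 5↦1, 6↦0]  zeros at y ∈ {2, 6}
  x = 2: [0↦6, 1↦5, 2↦1, 3↦1, 4↦5, 5↦6, 6↦4]  zeros at y ∈ ∅
  x = 3: [0↦4, 1↦2, 2↦4, 3↦3, 4↦6, 5↦6, 6↦3]  zeros at y ∈ ∅
  x = 4: [0↦4, 1↦1, 2↦2, 3↦0, 4↦2, 5↦1, 6↦4]  zeros at y ∈ {3}
  x = 5: [0↦6, 1↦2, 2↦2, 3↦6, 4↦0, 5↦5, 6↦0]  zeros at y ∈ {4, 6}
  x = 6: [0↦3, 1↦5, 2↦4, 3↦0, 4↦0, 5↦4, 6↦5]  zeros at y ∈ {3, 4}
Collecting zeros: affine points = {(1, 2), (1, 6), (4, 3), (5, 4), (5, 6), (6, 3), (6, 4)}.
Total count |C(F_7)_aff| = 7.


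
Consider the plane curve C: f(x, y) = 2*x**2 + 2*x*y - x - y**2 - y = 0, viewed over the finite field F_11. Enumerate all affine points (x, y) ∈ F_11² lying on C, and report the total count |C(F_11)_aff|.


Affine F_11-points: {(0, 0), (0, 10), (1, 4), (1, 8), (2, 7), (6, 0), (7, 3), (7, 10), (8, 7), (8, 8)}; count = 10.

For each of the 121 pairs (x, y) ∈ F_11², evaluate f(x, y) mod 11. Record the zeros.
  x = 0: [0↦0, 1↦9, 2↦5, 3↦10, 4↦2, 5↦3, 6↦2, 7↦10, 8↦5, 9↦9, 10↦0]  zeros at y ∈ {0, 10}
  x = 1: [0↦1, 1↦1, 2↦10, 3↦6, 4↦0, 5↦3, 6↦4, 7↦3, 8↦0, 9↦6, 10↦10]  zeros at y ∈ {4, 8}
  x = 2: [0↦6, 1↦8, 2↦8, 3↦6, 4↦2, 5↦7, 6↦10, 7↦0, 8↦10, 9↦7, 10↦2]  zeros at y ∈ {7}
  x = 3: [0↦4, 1↦8, 2↦10, 3↦10, 4↦8, 5↦4, 6↦9, 7↦1, 8↦2, 9↦1, 10↦9]  zeros at y ∈ ∅
  x = 4: [0↦6, 1↦1, 2↦5, 3↦7, 4↦7, 5↦5, 6↦1, 7↦6, 8↦9, 9↦10, 10↦9]  zeros at y ∈ ∅
  x = 5: [0↦1, 1↦9, 2↦4, 3↦8, 4↦10, 5↦10, 6↦8, 7↦4, 8↦9, 9↦1, 10↦2]  zeros at y ∈ ∅
  x = 6: [0↦0, 1↦10, 2↦7, 3↦2, 4↦6, 5↦8, 6↦8, 7↦6, 8↦2, 9↦7, 10↦10]  zeros at y ∈ {0}
  x = 7: [0↦3, 1↦4, 2↦3, 3↦0, 4↦6, 5↦10, 6↦1, 7↦1, 8↦10, 9↦6, 10↦0]  zeros at y ∈ {3, 10}
  x = 8: [0↦10, 1↦2, 2↦3, 3↦2, 4↦10, 5↦5, 6↦9, 7↦0, 8↦0, 9↦9, 10↦5]  zeros at y ∈ {7, 8}
  x = 9: [0↦10, 1↦4, 2↦7, 3↦8, 4↦7, 5↦4, 6↦10, 7↦3, 8↦5, 9↦5, 10↦3]  zeros at y ∈ ∅
  x = 10: [0↦3, 1↦10, 2↦4, 3↦7, 4↦8, 5↦7, 6↦4, 7↦10, 8↦3, 9↦5, 10↦5]  zeros at y ∈ ∅
Collecting zeros: affine points = {(0, 0), (0, 10), (1, 4), (1, 8), (2, 7), (6, 0), (7, 3), (7, 10), (8, 7), (8, 8)}.
Total count |C(F_11)_aff| = 10.


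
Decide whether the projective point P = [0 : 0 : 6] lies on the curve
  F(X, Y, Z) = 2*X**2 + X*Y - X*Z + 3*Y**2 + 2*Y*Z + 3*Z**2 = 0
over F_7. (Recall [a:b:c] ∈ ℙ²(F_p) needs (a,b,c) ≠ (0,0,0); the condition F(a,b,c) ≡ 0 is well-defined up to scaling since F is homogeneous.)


F(0,0,6) ≡ 3 (mod 7); P is NOT on the curve.

Evaluate F(0, 0, 6) term-by-term (mod 7).
  2*X**2 ↦ 2·0·1·1 = 0
  X*Y ↦ 1·0·0·1 = 0
  -X*Z ↦ -1·0·1·6 = 0
  3*Y**2 ↦ 3·1·0·1 = 0
  2*Y*Z ↦ 2·1·0·6 = 0
  3*Z**2 ↦ 3·1·1·36 = 108
Sum: F(0, 0, 6) = (0) + (0) + (0) + (0) + (0) + (108) = 108.
Reducing mod 7: 108 ≡ 3 (mod 7).
Since F(a, b, c) ≡ 3 ≠ 0 (mod 7), P does NOT lie on the curve.


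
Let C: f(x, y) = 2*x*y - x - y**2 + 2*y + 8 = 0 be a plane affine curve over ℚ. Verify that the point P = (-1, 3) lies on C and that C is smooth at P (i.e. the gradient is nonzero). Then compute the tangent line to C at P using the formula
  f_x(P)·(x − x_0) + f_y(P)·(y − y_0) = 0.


Tangent line at P: 5*x - 6*y + 23 = 0.

Step 1: f(-1, 3) = 0, so P lies on C.
Step 2: partial derivatives
  f_x(x, y) = 2*y - 1, f_y(x, y) = 2*x - 2*y + 2.
  f_x(P) = 5, f_y(P) = -6 (gradient nonzero, so P is smooth).
Step 3: tangent line at P: 5·(x − -1) + -6·(y − 3) = 0.
Expanding: 5*x - 6*y + 23 = 0.


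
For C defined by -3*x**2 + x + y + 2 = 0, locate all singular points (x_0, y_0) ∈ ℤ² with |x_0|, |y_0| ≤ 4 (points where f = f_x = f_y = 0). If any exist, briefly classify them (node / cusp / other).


No singular points in the scanned grid; C is smooth there.

Compute partial derivatives:
  f_x = 1 - 6*x.
  f_y = 1.
f_y = 1 is a nonzero constant, so f_y never vanishes: no point (x, y) can satisfy f = f_x = f_y = 0. In particular no (x, y) ∈ {−4, ..., 4}² is singular; the curve is smooth.


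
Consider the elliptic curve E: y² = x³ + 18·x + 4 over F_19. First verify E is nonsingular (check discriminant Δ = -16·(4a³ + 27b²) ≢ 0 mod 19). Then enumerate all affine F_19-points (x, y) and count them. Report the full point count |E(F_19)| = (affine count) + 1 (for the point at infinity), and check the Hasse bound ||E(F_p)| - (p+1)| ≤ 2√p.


Affine points = {(0, 2), (0, 17), (1, 2), (1, 17), (3, 3), (3, 16), (4, 8), (4, 11), (6, 9), (6, 10), (7, 6), (7, 13), (10, 5), (10, 14), (14, 6), (14, 13), (15, 1), (15, 18), (17, 6), (17, 13), (18, 2), (18, 17)}; affine count = 22; |E(F_19)| = 23.

Discriminant check: Δ ∝ 4a³ + 27b² = 4·18³ + 27·4² = 4·5832 + 27·16 ≡ 10 (mod 19). Nonzero ⇒ E is nonsingular.
For each x ∈ F_19, compute rhs = x³ + 18·x + 4 mod 19, then count y ∈ F_19 with y² ≡ rhs.
  x = 0: rhs = 4, matching y values: 2, 17 (2 points).
  x = 1: rhs = 4, matching y values: 2, 17 (2 points).
  x = 2: rhs = 10, matching y values: none (0 points).
  x = 3: rhs = 9, matching y values: 3, 16 (2 points).
  x = 4: rhs = 7, matching y values: 8, 11 (2 points).
  x = 5: rhs = 10, matching y values: none (0 points).
  x = 6: rhs = 5, matching y values: 9, 10 (2 points).
  x = 7: rhs = 17, matching y values: 6, 13 (2 points).
  x = 8: rhs = 14, matching y values: none (0 points).
  x = 9: rhs = 2, matching y values: none (0 points).
  x = 10: rhs = 6, matching y values: 5, 14 (2 points).
  x = 11: rhs = 13, matching y values: none (0 points).
  x = 12: rhs = 10, matching y values: none (0 points).
  x = 13: rhs = 3, matching y values: none (0 points).
  x = 14: rhs = 17, matching y values: 6, 13 (2 points).
  x = 15: rhs = 1, matching y values: 1, 18 (2 points).
  x = 16: rhs = 18, matching y values: none (0 points).
  x = 17: rhs = 17, matching y values: 6, 13 (2 points).
  x = 18: rhs = 4, matching y values: 2, 17 (2 points).
Total affine count: 22.
Full point count |E(F_19)| = 22 + 1 = 23.
Hasse bound: |23 − (19+1)| = |3| = 3 ≤ 2√19 ≈ 8.7178 ✓.


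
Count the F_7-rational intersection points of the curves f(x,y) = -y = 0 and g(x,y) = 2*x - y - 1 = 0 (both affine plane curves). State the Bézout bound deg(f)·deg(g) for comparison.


Common zeros: {(4, 0)}; count = 1; Bézout bound = 1.

deg(f) = 1, deg(g) = 1, so Bézout bound = 1.
Scan x ∈ F_7. For each x, list the y ∈ F_7 with f(x, y) ≡ 0 and those with g(x, y) ≡ 0 (mod 7); the common zeros in that column are the intersection.
  x = 0: f ≡ 0 at y ∈ {0}; g ≡ 0 at y ∈ {6}; common: ∅.
  x = 1: f ≡ 0 at y ∈ {0}; g ≡ 0 at y ∈ {1}; common: ∅.
  x = 2: f ≡ 0 at y ∈ {0}; g ≡ 0 at y ∈ {3}; common: ∅.
  x = 3: f ≡ 0 at y ∈ {0}; g ≡ 0 at y ∈ {5}; common: ∅.
  x = 4: f ≡ 0 at y ∈ {0}; g ≡ 0 at y ∈ {0}; common: {0}.
  x = 5: f ≡ 0 at y ∈ {0}; g ≡ 0 at y ∈ {2}; common: ∅.
  x = 6: f ≡ 0 at y ∈ {0}; g ≡ 0 at y ∈ {4}; common: ∅.
Collecting: common zeros = {(4, 0)}, so the count is 1.
Comparison with the Bézout bound: 1 ≤ 1 = deg(f)·deg(g), as expected for curves with no common component (the bound is attained).


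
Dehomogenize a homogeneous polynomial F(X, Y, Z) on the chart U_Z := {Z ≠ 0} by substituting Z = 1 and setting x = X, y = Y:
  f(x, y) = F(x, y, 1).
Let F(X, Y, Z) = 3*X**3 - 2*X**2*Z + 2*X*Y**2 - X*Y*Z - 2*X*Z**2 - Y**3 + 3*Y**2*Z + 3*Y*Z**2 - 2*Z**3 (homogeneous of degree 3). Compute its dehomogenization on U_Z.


f(x, y) = 3*x**3 - 2*x**2 + 2*x*y**2 - x*y - 2*x - y**3 + 3*y**2 + 3*y - 2

On U_Z we set Z = 1. Each monomial c·X^i·Y^j·Z^k in F becomes c·x^i·y^j·1^k = c·x^i·y^j.
Substituting Z = 1: F(X, Y, 1) = 3*x**3 - 2*x**2 + 2*x*y**2 - x*y - 2*x - y**3 + 3*y**2 + 3*y - 2.
Note: deg(f) ≤ deg(F) = 3; strict inequality happens when F is divisible by Z (lost terms).


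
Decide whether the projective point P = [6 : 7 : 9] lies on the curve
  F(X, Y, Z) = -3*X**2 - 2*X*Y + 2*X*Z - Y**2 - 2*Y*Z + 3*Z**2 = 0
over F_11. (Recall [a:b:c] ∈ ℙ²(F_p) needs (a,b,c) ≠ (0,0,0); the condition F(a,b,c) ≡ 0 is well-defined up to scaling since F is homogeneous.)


F(6,7,9) ≡ 6 (mod 11); P is NOT on the curve.

Evaluate F(6, 7, 9) term-by-term (mod 11).
  -3*X**2 ↦ -3·36·1·1 = -108
  -2*X*Y ↦ -2·6·7·1 = -84
  2*X*Z ↦ 2·6·1·9 = 108
  -Y**2 ↦ -1·1·49·1 = -49
  -2*Y*Z ↦ -2·1·7·9 = -126
  3*Z**2 ↦ 3·1·1·81 = 243
Sum: F(6, 7, 9) = (-108) + (-84) + (108) + (-49) + (-126) + (243) = -16.
Reducing mod 11: -16 ≡ 6 (mod 11).
Since F(a, b, c) ≡ 6 ≠ 0 (mod 11), P does NOT lie on the curve.


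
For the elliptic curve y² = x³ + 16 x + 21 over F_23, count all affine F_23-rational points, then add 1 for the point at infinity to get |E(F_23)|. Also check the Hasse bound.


Affine points = {(3, 2), (3, 21), (7, 4), (7, 19), (10, 10), (10, 13), (12, 3), (12, 20), (15, 5), (15, 18), (16, 7), (16, 16), (17, 10), (17, 13), (18, 0), (19, 10), (19, 13), (21, 2), (21, 21), (22, 2), (22, 21)}; affine count = 21; |E(F_23)| = 22.

Discriminant check: Δ ∝ 4a³ + 27b² = 4·16³ + 27·21² = 4·4096 + 27·441 ≡ 1 (mod 23). Nonzero ⇒ E is nonsingular.
For each x ∈ F_23, compute rhs = x³ + 16·x + 21 mod 23, then count y ∈ F_23 with y² ≡ rhs.
  x = 0: rhs = 21, matching y values: none (0 points).
  x = 1: rhs = 15, matching y values: none (0 points).
  x = 2: rhs = 15, matching y values: none (0 points).
  x = 3: rhs = 4, matching y values: 2, 21 (2 points).
  x = 4: rhs = 11, matching y values: none (0 points).
  x = 5: rhs = 19, matching y values: none (0 points).
  x = 6: rhs = 11, matching y values: none (0 points).
  x = 7: rhs = 16, matching y values: 4, 19 (2 points).
  x = 8: rhs = 17, matching y values: none (0 points).
  x = 9: rhs = 20, matching y values: none (0 points).
  x = 10: rhs = 8, matching y values: 10, 13 (2 points).
  x = 11: rhs = 10, matching y values: none (0 points).
  x = 12: rhs = 9, matching y values: 3, 20 (2 points).
  x = 13: rhs = 11, matching y values: none (0 points).
  x = 14: rhs = 22, matching y values: none (0 points).
  x = 15: rhs = 2, matching y values: 5, 18 (2 points).
  x = 16: rhs = 3, matching y values: 7, 16 (2 points).
  x = 17: rhs = 8, matching y values: 10, 13 (2 points).
  x = 18: rhs = 0, matching y values: 0 (1 points).
  x = 19: rhs = 8, matching y values: 10, 13 (2 points).
  x = 20: rhs = 15, matching y values: none (0 points).
  x = 21: rhs = 4, matching y values: 2, 21 (2 points).
  x = 22: rhs = 4, matching y values: 2, 21 (2 points).
Total affine count: 21.
Full point count |E(F_23)| = 21 + 1 = 22.
Hasse bound: |22 − (23+1)| = |-2| = 2 ≤ 2√23 ≈ 9.5917 ✓.


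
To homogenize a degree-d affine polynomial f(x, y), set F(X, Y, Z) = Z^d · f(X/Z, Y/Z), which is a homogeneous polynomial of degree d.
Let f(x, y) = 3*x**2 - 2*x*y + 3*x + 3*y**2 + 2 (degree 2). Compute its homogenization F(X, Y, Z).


F(X, Y, Z) = 3*X**2 - 2*X*Y + 3*X*Z + 3*Y**2 + 2*Z**2

deg(f) = 2.
Substitute x = X/Z, y = Y/Z into f, then multiply by Z^2.
  monomial 3·x^2·y^0 ↦ 3·X^2·Y^0·Z^0.
  monomial -2·x^1·y^1 ↦ -2·X^1·Y^1·Z^0.
  monomial 3·x^1·y^0 ↦ 3·X^1·Y^0·Z^1.
  monomial 3·x^0·y^2 ↦ 3·X^0·Y^2·Z^0.
  monomial 2·x^0·y^0 ↦ 2·X^0·Y^0·Z^2.
Collecting: F(X, Y, Z) = 3*X**2 - 2*X*Y + 3*X*Z + 3*Y**2 + 2*Z**2.


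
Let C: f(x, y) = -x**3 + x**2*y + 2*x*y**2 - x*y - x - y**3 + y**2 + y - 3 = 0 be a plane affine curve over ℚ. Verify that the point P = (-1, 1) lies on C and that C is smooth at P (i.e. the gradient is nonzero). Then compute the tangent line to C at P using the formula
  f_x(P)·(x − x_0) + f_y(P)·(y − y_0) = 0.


Tangent line at P: -5*x - 2*y - 3 = 0.

Step 1: f(-1, 1) = 0, so P lies on C.
Step 2: partial derivatives
  f_x(x, y) = -3*x**2 + 2*x*y + 2*y**2 - y - 1, f_y(x, y) = x**2 + 4*x*y - x - 3*y**2 + 2*y + 1.
  f_x(P) = -5, f_y(P) = -2 (gradient nonzero, so P is smooth).
Step 3: tangent line at P: -5·(x − -1) + -2·(y − 1) = 0.
Expanding: -5*x - 2*y - 3 = 0.


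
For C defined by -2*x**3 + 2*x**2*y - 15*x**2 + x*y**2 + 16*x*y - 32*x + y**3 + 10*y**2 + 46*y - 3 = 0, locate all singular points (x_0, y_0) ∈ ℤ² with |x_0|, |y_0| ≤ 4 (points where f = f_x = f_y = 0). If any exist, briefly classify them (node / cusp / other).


Singular points: {(-3, -2)}; classification: node.

Compute partial derivatives:
  f_x = -6*x**2 + 4*x*y - 30*x + y**2 + 16*y - 32.
  f_y = 2*x**2 + 2*x*y + 16*x + 3*y**2 + 20*y + 46.
Scan x_0 ∈ {−4, ..., 4}. For each x_0, f_y(x_0, y) is a polynomial in y; find its integer roots y ∈ {−4, ..., 4}, then test f_x and f at those candidates.
  x = -4: f_y(-4, y) = 3*y**2 + 12*y + 14; no integer root y with |y| ≤ 4.
  x = -3: f_y(-3, y) = 3*y**2 + 14*y + 16; vanishes at y ∈ {-2}. (-3, -2): f_x = 0, f = 0 — SINGULAR.
  x = -2: f_y(-2, y) = 3*y**2 + 16*y + 22; no integer root y with |y| ≤ 4.
  x = -1: f_y(-1, y) = 3*y**2 + 18*y + 32; no integer root y with |y| ≤ 4.
  x = 0: f_y(0, y) = 3*y**2 + 20*y + 46; no integer root y with |y| ≤ 4.
  x = 1: f_y(1, y) = 3*y**2 + 22*y + 64; no integer root y with |y| ≤ 4.
  x = 2: f_y(2, y) = 3*y**2 + 24*y + 86; no integer root y with |y| ≤ 4.
  x = 3: f_y(3, y) = 3*y**2 + 26*y + 112; no integer root y with |y| ≤ 4.
  x = 4: f_y(4, y) = 3*y**2 + 28*y + 142; no integer root y with |y| ≤ 4.
Only singular point on the grid: (-3, -2).
Classify: substitute x = -3 + u, y = -2 + v and expand: f = -2*u**3 + 2*u**2*v - u**2 + u*v**2 + v**3 + v**2.
No constant or linear terms (consistent with a singular point). Quadratic part: -u**2 + v**2. Cubic part: -2*u**3 + 2*u**2*v + u*v**2 + v**3.
The quadratic part v**2 - u**2 = (v − u)(v + u) splits into two distinct linear factors, so there are two distinct tangent lines y − -2 = ±(x − -3) — this is a node (ordinary double point).
Classification: node.


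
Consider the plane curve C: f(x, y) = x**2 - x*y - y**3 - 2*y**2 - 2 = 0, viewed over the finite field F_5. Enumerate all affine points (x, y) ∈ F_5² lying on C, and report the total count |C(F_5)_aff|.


Affine F_5-points: {(0, 1), (1, 1), (3, 2), (4, 2)}; count = 4.

For each of the 25 pairs (x, y) ∈ F_5², evaluate f(x, y) mod 5. Record the zeros.
  x = 0: [0↦3, 1↦0, 2↦2, 3↦3, 4↦2]  zeros at y ∈ {1}
  x = 1: [0↦4, 1↦0, 2↦1, 3↦1, 4↦4]  zeros at y ∈ {1}
  x = 2: [0↦2, 1↦2, 2↦2, 3↦1, 4↦3]  zeros at y ∈ ∅
  x = 3: [0↦2, 1↦1, 2↦0, 3↦3, 4↦4]  zeros at y ∈ {2}
  x = 4: [0↦4, 1↦2, 2↦0, 3↦2, 4↦2]  zeros at y ∈ {2}
Collecting zeros: affine points = {(0, 1), (1, 1), (3, 2), (4, 2)}.
Total count |C(F_5)_aff| = 4.


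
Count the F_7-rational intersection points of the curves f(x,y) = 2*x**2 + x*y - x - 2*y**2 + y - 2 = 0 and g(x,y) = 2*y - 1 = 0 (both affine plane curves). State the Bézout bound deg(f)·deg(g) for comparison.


Common zeros: {(4, 4), (5, 4)}; count = 2; Bézout bound = 2.

deg(f) = 2, deg(g) = 1, so Bézout bound = 2.
Scan x ∈ F_7. For each x, list the y ∈ F_7 with f(x, y) ≡ 0 and those with g(x, y) ≡ 0 (mod 7); the common zeros in that column are the intersection.
  x = 0: f ≡ 0 at y ∈ ∅; g ≡ 0 at y ∈ {4}; common: ∅.
  x = 1: f ≡ 0 at y ∈ ∅; g ≡ 0 at y ∈ {4}; common: ∅.
  x = 2: f ≡ 0 at y ∈ ∅; g ≡ 0 at y ∈ {4}; common: ∅.
  x = 3: f ≡ 0 at y ∈ {3, 6}; g ≡ 0 at y ∈ {4}; common: ∅.
  x = 4: f ≡ 0 at y ∈ {2, 4}; g ≡ 0 at y ∈ {4}; common: {4}.
  x = 5: f ≡ 0 at y ∈ {4, 6}; g ≡ 0 at y ∈ {4}; common: {4}.
  x = 6: f ≡ 0 at y ∈ {2, 5}; g ≡ 0 at y ∈ {4}; common: ∅.
Collecting: common zeros = {(4, 4), (5, 4)}, so the count is 2.
Comparison with the Bézout bound: 2 ≤ 2 = deg(f)·deg(g), as expected for curves with no common component (the bound is attained).


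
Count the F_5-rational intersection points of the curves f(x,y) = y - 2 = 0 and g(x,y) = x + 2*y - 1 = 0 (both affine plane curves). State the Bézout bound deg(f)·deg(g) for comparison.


Common zeros: {(2, 2)}; count = 1; Bézout bound = 1.

deg(f) = 1, deg(g) = 1, so Bézout bound = 1.
Scan x ∈ F_5. For each x, list the y ∈ F_5 with f(x, y) ≡ 0 and those with g(x, y) ≡ 0 (mod 5); the common zeros in that column are the intersection.
  x = 0: f ≡ 0 at y ∈ {2}; g ≡ 0 at y ∈ {3}; common: ∅.
  x = 1: f ≡ 0 at y ∈ {2}; g ≡ 0 at y ∈ {0}; common: ∅.
  x = 2: f ≡ 0 at y ∈ {2}; g ≡ 0 at y ∈ {2}; common: {2}.
  x = 3: f ≡ 0 at y ∈ {2}; g ≡ 0 at y ∈ {4}; common: ∅.
  x = 4: f ≡ 0 at y ∈ {2}; g ≡ 0 at y ∈ {1}; common: ∅.
Collecting: common zeros = {(2, 2)}, so the count is 1.
Comparison with the Bézout bound: 1 ≤ 1 = deg(f)·deg(g), as expected for curves with no common component (the bound is attained).


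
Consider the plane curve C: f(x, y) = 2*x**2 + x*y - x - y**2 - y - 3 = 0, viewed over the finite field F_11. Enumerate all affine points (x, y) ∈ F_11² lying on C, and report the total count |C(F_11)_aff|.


Affine F_11-points: {(0, 5), (1, 3), (1, 8), (7, 0), (7, 6), (8, 9), (9, 3), (9, 5), (10, 0), (10, 9)}; count = 10.

For each of the 121 pairs (x, y) ∈ F_11², evaluate f(x, y) mod 11. Record the zeros.
  x = 0: [0↦8, 1↦6, 2↦2, 3↦7, 4↦10, 5↦0, 6↦10, 7↦7, 8↦2, 9↦6, 10↦8]  zeros at y ∈ {5}
  x = 1: [0↦9, 1↦8, 2↦5, 3↦0, 4↦4, 5↦6, 6↦6, 7↦4, 8↦0, 9↦5, 10↦8]  zeros at y ∈ {3, 8}
  x = 2: [0↦3, 1↦3, 2↦1, 3↦8, 4↦2, 5↦5, 6↦6, 7↦5, 8↦2, 9↦8, 10↦1]  zeros at y ∈ ∅
  x = 3: [0↦1, 1↦2, 2↦1, 3↦9, 4↦4, 5↦8, 6↦10, 7↦10, 8↦8, 9↦4, 10↦9]  zeros at y ∈ ∅
  x = 4: [0↦3, 1↦5, 2↦5, 3↦3, 4↦10, 5↦4, 6↦7, 7↦8, 8↦7, 9↦4, 10↦10]  zeros at y ∈ ∅
  x = 5: [0↦9, 1↦1, 2↦2, 3↦1, 4↦9, 5↦4, 6↦8, 7↦10, 8↦10, 9↦8, 10↦4]  zeros at y ∈ ∅
  x = 6: [0↦8, 1↦1, 2↦3, 3↦3, 4↦1, 5↦8, 6↦2, 7↦5, 8↦6, 9↦5, 10↦2]  zeros at y ∈ ∅
  x = 7: [0↦0, 1↦5, 2↦8, 3↦9, 4↦8, 5↦5, 6↦0, 7↦4, 8↦6, 9↦6, 10↦4]  zeros at y ∈ {0, 6}
  x = 8: [0↦7, 1↦2, 2↦6, 3↦8, 4↦8, 5↦6, 6↦2, 7↦7, 8↦10, 9↦0, 10↦10]  zeros at y ∈ {9}
  x = 9: [0↦7, 1↦3, 2↦8, 3↦0, 4↦1, 5↦0, 6↦8, 7↦3, 8↦7, 9↦9, 10↦9]  zeros at y ∈ {3, 5}
  x = 10: [0↦0, 1↦8, 2↦3, 3↦7, 4↦9, 5↦9, 6↦7, 7↦3, 8↦8, 9↦0, 10↦1]  zeros at y ∈ {0, 9}
Collecting zeros: affine points = {(0, 5), (1, 3), (1, 8), (7, 0), (7, 6), (8, 9), (9, 3), (9, 5), (10, 0), (10, 9)}.
Total count |C(F_11)_aff| = 10.


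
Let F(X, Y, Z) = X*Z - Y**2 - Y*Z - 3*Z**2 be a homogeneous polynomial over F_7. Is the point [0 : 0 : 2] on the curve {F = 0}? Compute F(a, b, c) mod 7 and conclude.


F(0,0,2) ≡ 2 (mod 7); P is NOT on the curve.

Evaluate F(0, 0, 2) term-by-term (mod 7).
  X*Z ↦ 1·0·1·2 = 0
  -Y**2 ↦ -1·1·0·1 = 0
  -Y*Z ↦ -1·1·0·2 = 0
  -3*Z**2 ↦ -3·1·1·4 = -12
Sum: F(0, 0, 2) = (0) + (0) + (0) + (-12) = -12.
Reducing mod 7: -12 ≡ 2 (mod 7).
Since F(a, b, c) ≡ 2 ≠ 0 (mod 7), P does NOT lie on the curve.


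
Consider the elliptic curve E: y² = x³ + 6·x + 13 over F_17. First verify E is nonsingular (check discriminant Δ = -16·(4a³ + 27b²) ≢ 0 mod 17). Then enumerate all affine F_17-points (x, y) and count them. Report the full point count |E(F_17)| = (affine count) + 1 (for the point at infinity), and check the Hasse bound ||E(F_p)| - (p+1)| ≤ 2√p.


Affine points = {(0, 8), (0, 9), (2, 4), (2, 13), (4, 4), (4, 13), (5, 7), (5, 10), (10, 6), (10, 11), (11, 4), (11, 13), (14, 6), (14, 11)}; affine count = 14; |E(F_17)| = 15.

Discriminant check: Δ ∝ 4a³ + 27b² = 4·6³ + 27·13² = 4·216 + 27·169 ≡ 4 (mod 17). Nonzero ⇒ E is nonsingular.
For each x ∈ F_17, compute rhs = x³ + 6·x + 13 mod 17, then count y ∈ F_17 with y² ≡ rhs.
  x = 0: rhs = 13, matching y values: 8, 9 (2 points).
  x = 1: rhs = 3, matching y values: none (0 points).
  x = 2: rhs = 16, matching y values: 4, 13 (2 points).
  x = 3: rhs = 7, matching y values: none (0 points).
  x = 4: rhs = 16, matching y values: 4, 13 (2 points).
  x = 5: rhs = 15, matching y values: 7, 10 (2 points).
  x = 6: rhs = 10, matching y values: none (0 points).
  x = 7: rhs = 7, matching y values: none (0 points).
  x = 8: rhs = 12, matching y values: none (0 points).
  x = 9: rhs = 14, matching y values: none (0 points).
  x = 10: rhs = 2, matching y values: 6, 11 (2 points).
  x = 11: rhs = 16, matching y values: 4, 13 (2 points).
  x = 12: rhs = 11, matching y values: none (0 points).
  x = 13: rhs = 10, matching y values: none (0 points).
  x = 14: rhs = 2, matching y values: 6, 11 (2 points).
  x = 15: rhs = 10, matching y values: none (0 points).
  x = 16: rhs = 6, matching y values: none (0 points).
Total affine count: 14.
Full point count |E(F_17)| = 14 + 1 = 15.
Hasse bound: |15 − (17+1)| = |-3| = 3 ≤ 2√17 ≈ 8.2462 ✓.


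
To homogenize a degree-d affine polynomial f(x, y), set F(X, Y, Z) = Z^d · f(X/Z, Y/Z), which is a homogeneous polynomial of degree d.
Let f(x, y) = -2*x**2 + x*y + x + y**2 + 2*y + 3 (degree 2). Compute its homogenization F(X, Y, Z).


F(X, Y, Z) = -2*X**2 + X*Y + X*Z + Y**2 + 2*Y*Z + 3*Z**2

deg(f) = 2.
Substitute x = X/Z, y = Y/Z into f, then multiply by Z^2.
  monomial -2·x^2·y^0 ↦ -2·X^2·Y^0·Z^0.
  monomial 1·x^1·y^1 ↦ 1·X^1·Y^1·Z^0.
  monomial 1·x^1·y^0 ↦ 1·X^1·Y^0·Z^1.
  monomial 1·x^0·y^2 ↦ 1·X^0·Y^2·Z^0.
  monomial 2·x^0·y^1 ↦ 2·X^0·Y^1·Z^1.
  monomial 3·x^0·y^0 ↦ 3·X^0·Y^0·Z^2.
Collecting: F(X, Y, Z) = -2*X**2 + X*Y + X*Z + Y**2 + 2*Y*Z + 3*Z**2.


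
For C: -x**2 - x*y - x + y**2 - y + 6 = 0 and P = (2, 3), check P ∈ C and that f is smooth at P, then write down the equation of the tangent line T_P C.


Tangent line at P: -8*x + 3*y + 7 = 0.

Step 1: f(2, 3) = 0, so P lies on C.
Step 2: partial derivatives
  f_x(x, y) = -2*x - y - 1, f_y(x, y) = -x + 2*y - 1.
  f_x(P) = -8, f_y(P) = 3 (gradient nonzero, so P is smooth).
Step 3: tangent line at P: -8·(x − 2) + 3·(y − 3) = 0.
Expanding: -8*x + 3*y + 7 = 0.


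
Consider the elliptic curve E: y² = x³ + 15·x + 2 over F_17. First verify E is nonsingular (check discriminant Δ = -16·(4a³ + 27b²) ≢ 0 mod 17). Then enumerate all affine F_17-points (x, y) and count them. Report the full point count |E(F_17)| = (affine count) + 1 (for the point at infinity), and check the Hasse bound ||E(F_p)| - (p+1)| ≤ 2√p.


Affine points = {(0, 6), (0, 11), (1, 1), (1, 16), (5, 7), (5, 10), (6, 6), (6, 11), (7, 5), (7, 12), (9, 4), (9, 13), (10, 8), (10, 9), (11, 6), (11, 11), (14, 7), (14, 10), (15, 7), (15, 10)}; affine count = 20; |E(F_17)| = 21.

Discriminant check: Δ ∝ 4a³ + 27b² = 4·15³ + 27·2² = 4·3375 + 27·4 ≡ 8 (mod 17). Nonzero ⇒ E is nonsingular.
For each x ∈ F_17, compute rhs = x³ + 15·x + 2 mod 17, then count y ∈ F_17 with y² ≡ rhs.
  x = 0: rhs = 2, matching y values: 6, 11 (2 points).
  x = 1: rhs = 1, matching y values: 1, 16 (2 points).
  x = 2: rhs = 6, matching y values: none (0 points).
  x = 3: rhs = 6, matching y values: none (0 points).
  x = 4: rhs = 7, matching y values: none (0 points).
  x = 5: rhs = 15, matching y values: 7, 10 (2 points).
  x = 6: rhs = 2, matching y values: 6, 11 (2 points).
  x = 7: rhs = 8, matching y values: 5, 12 (2 points).
  x = 8: rhs = 5, matching y values: none (0 points).
  x = 9: rhs = 16, matching y values: 4, 13 (2 points).
  x = 10: rhs = 13, matching y values: 8, 9 (2 points).
  x = 11: rhs = 2, matching y values: 6, 11 (2 points).
  x = 12: rhs = 6, matching y values: none (0 points).
  x = 13: rhs = 14, matching y values: none (0 points).
  x = 14: rhs = 15, matching y values: 7, 10 (2 points).
  x = 15: rhs = 15, matching y values: 7, 10 (2 points).
  x = 16: rhs = 3, matching y values: none (0 points).
Total affine count: 20.
Full point count |E(F_17)| = 20 + 1 = 21.
Hasse bound: |21 − (17+1)| = |3| = 3 ≤ 2√17 ≈ 8.2462 ✓.


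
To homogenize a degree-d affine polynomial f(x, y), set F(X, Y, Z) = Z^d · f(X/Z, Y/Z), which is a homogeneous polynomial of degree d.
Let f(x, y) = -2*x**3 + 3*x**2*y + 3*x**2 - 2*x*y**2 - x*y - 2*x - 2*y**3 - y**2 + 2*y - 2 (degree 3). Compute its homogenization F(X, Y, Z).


F(X, Y, Z) = -2*X**3 + 3*X**2*Y + 3*X**2*Z - 2*X*Y**2 - X*Y*Z - 2*X*Z**2 - 2*Y**3 - Y**2*Z + 2*Y*Z**2 - 2*Z**3

deg(f) = 3.
Substitute x = X/Z, y = Y/Z into f, then multiply by Z^3.
  monomial -2·x^3·y^0 ↦ -2·X^3·Y^0·Z^0.
  monomial 3·x^2·y^1 ↦ 3·X^2·Y^1·Z^0.
  monomial 3·x^2·y^0 ↦ 3·X^2·Y^0·Z^1.
  monomial -2·x^1·y^2 ↦ -2·X^1·Y^2·Z^0.
  monomial -1·x^1·y^1 ↦ -1·X^1·Y^1·Z^1.
  monomial -2·x^1·y^0 ↦ -2·X^1·Y^0·Z^2.
  monomial -2·x^0·y^3 ↦ -2·X^0·Y^3·Z^0.
  monomial -1·x^0·y^2 ↦ -1·X^0·Y^2·Z^1.
  monomial 2·x^0·y^1 ↦ 2·X^0·Y^1·Z^2.
  monomial -2·x^0·y^0 ↦ -2·X^0·Y^0·Z^3.
Collecting: F(X, Y, Z) = -2*X**3 + 3*X**2*Y + 3*X**2*Z - 2*X*Y**2 - X*Y*Z - 2*X*Z**2 - 2*Y**3 - Y**2*Z + 2*Y*Z**2 - 2*Z**3.


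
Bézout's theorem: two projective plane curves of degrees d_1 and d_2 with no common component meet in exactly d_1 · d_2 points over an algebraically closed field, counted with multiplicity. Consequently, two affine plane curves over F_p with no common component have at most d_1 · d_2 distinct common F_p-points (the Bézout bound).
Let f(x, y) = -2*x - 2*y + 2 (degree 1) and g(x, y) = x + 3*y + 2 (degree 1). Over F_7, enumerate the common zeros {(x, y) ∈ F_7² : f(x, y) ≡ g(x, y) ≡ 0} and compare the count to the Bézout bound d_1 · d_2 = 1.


Common zeros: {(6, 2)}; count = 1; Bézout bound = 1.

deg(f) = 1, deg(g) = 1, so Bézout bound = 1.
Scan x ∈ F_7. For each x, list the y ∈ F_7 with f(x, y) ≡ 0 and those with g(x, y) ≡ 0 (mod 7); the common zeros in that column are the intersection.
  x = 0: f ≡ 0 at y ∈ {1}; g ≡ 0 at y ∈ {4}; common: ∅.
  x = 1: f ≡ 0 at y ∈ {0}; g ≡ 0 at y ∈ {6}; common: ∅.
  x = 2: f ≡ 0 at y ∈ {6}; g ≡ 0 at y ∈ {1}; common: ∅.
  x = 3: f ≡ 0 at y ∈ {5}; g ≡ 0 at y ∈ {3}; common: ∅.
  x = 4: f ≡ 0 at y ∈ {4}; g ≡ 0 at y ∈ {5}; common: ∅.
  x = 5: f ≡ 0 at y ∈ {3}; g ≡ 0 at y ∈ {0}; common: ∅.
  x = 6: f ≡ 0 at y ∈ {2}; g ≡ 0 at y ∈ {2}; common: {2}.
Collecting: common zeros = {(6, 2)}, so the count is 1.
Comparison with the Bézout bound: 1 ≤ 1 = deg(f)·deg(g), as expected for curves with no common component (the bound is attained).


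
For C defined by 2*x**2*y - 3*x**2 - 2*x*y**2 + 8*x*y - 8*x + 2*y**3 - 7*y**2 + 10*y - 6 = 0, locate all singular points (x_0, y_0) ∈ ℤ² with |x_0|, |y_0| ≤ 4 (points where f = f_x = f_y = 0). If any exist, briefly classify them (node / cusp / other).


Singular points: {(-1, 1)}; classification: node.

Compute partial derivatives:
  f_x = 4*x*y - 6*x - 2*y**2 + 8*y - 8.
  f_y = 2*x**2 - 4*x*y + 8*x + 6*y**2 - 14*y + 10.
Scan x_0 ∈ {−4, ..., 4}. For each x_0, f_y(x_0, y) is a polynomial in y; find its integer roots y ∈ {−4, ..., 4}, then test f_x and f at those candidates.
  x = -4: f_y(-4, y) = 6*y**2 + 2*y + 10; no integer root y with |y| ≤ 4.
  x = -3: f_y(-3, y) = 6*y**2 - 2*y + 4; no integer root y with |y| ≤ 4.
  x = -2: f_y(-2, y) = 6*y**2 - 6*y + 2; no integer root y with |y| ≤ 4.
  x = -1: f_y(-1, y) = 6*y**2 - 10*y + 4; vanishes at y ∈ {1}. (-1, 1): f_x = 0, f = 0 — SINGULAR.
  x = 0: f_y(0, y) = 6*y**2 - 14*y + 10; no integer root y with |y| ≤ 4.
  x = 1: f_y(1, y) = 6*y**2 - 18*y + 20; no integer root y with |y| ≤ 4.
  x = 2: f_y(2, y) = 6*y**2 - 22*y + 34; no integer root y with |y| ≤ 4.
  x = 3: f_y(3, y) = 6*y**2 - 26*y + 52; no integer root y with |y| ≤ 4.
  x = 4: f_y(4, y) = 6*y**2 - 30*y + 74; no integer root y with |y| ≤ 4.
Only singular point on the grid: (-1, 1).
Classify: substitute x = -1 + u, y = 1 + v and expand: f = 2*u**2*v - u**2 - 2*u*v**2 + 2*v**3 + v**2.
No constant or linear terms (consistent with a singular point). Quadratic part: -u**2 + v**2. Cubic part: 2*u**2*v - 2*u*v**2 + 2*v**3.
The quadratic part v**2 - u**2 = (v − u)(v + u) splits into two distinct linear factors, so there are two distinct tangent lines y − 1 = ±(x − -1) — this is a node (ordinary double point).
Classification: node.


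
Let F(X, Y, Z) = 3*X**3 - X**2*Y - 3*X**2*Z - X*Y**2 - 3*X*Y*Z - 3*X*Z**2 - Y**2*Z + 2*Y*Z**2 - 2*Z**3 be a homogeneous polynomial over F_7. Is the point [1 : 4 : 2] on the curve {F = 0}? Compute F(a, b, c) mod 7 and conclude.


F(1,4,2) ≡ 2 (mod 7); P is NOT on the curve.

Evaluate F(1, 4, 2) term-by-term (mod 7).
  3*X**3 ↦ 3·1·1·1 = 3
  -X**2*Y ↦ -1·1·4·1 = -4
  -3*X**2*Z ↦ -3·1·1·2 = -6
  -X*Y**2 ↦ -1·1·16·1 = -16
  -3*X*Y*Z ↦ -3·1·4·2 = -24
  -3*X*Z**2 ↦ -3·1·1·4 = -12
  -Y**2*Z ↦ -1·1·16·2 = -32
  2*Y*Z**2 ↦ 2·1·4·4 = 32
  -2*Z**3 ↦ -2·1·1·8 = -16
Sum: F(1, 4, 2) = (3) + (-4) + (-6) + (-16) + (-24) + (-12) + (-32) + (32) + (-16) = -75.
Reducing mod 7: -75 ≡ 2 (mod 7).
Since F(a, b, c) ≡ 2 ≠ 0 (mod 7), P does NOT lie on the curve.


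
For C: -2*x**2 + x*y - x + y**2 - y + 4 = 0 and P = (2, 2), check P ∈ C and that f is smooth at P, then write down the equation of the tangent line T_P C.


Tangent line at P: -7*x + 5*y + 4 = 0.

Step 1: f(2, 2) = 0, so P lies on C.
Step 2: partial derivatives
  f_x(x, y) = -4*x + y - 1, f_y(x, y) = x + 2*y - 1.
  f_x(P) = -7, f_y(P) = 5 (gradient nonzero, so P is smooth).
Step 3: tangent line at P: -7·(x − 2) + 5·(y − 2) = 0.
Expanding: -7*x + 5*y + 4 = 0.


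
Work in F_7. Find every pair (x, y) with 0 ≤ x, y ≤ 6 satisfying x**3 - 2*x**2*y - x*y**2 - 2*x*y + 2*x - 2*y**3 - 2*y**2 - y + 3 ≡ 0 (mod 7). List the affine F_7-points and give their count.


Affine F_7-points: {(0, 4), (4, 6), (5, 2), (6, 0), (6, 5)}; count = 5.

For each of the 49 pairs (x, y) ∈ F_7², evaluate f(x, y) mod 7. Record the zeros.
  x = 0: [0↦3, 1↦5, 2↦5, 3↦5, 4↦0, 5↦6, 6↦4]  zeros at y ∈ {4}
  x = 1: [0↦6, 1↦3, 2↦3, 3↦1, 4↦6, 5↦6, 6↦3]  zeros at y ∈ ∅
  x = 2: [0↦1, 1↦3, 2↦6, 3↦5, 4↦2, 5↦6, 6↦5]  zeros at y ∈ ∅
  x = 3: [0↦1, 1↦4, 2↦6, 3↦2, 4↦1, 5↦5, 6↦2]  zeros at y ∈ ∅
  x = 4: [0↦5, 1↦5, 2↦2, 3↦5, 4↦2, 5↦2, 6↦0]  zeros at y ∈ {6}
  x = 5: [0↦5, 1↦5, 2↦0, 3↦6, 4↦4, 5↦3, 6↦5]  zeros at y ∈ {2}
  x = 6: [0↦0, 1↦3, 2↦6, 3↦4, 4↦6, 5↦0, 6↦2]  zeros at y ∈ {0, 5}
Collecting zeros: affine points = {(0, 4), (4, 6), (5, 2), (6, 0), (6, 5)}.
Total count |C(F_7)_aff| = 5.
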